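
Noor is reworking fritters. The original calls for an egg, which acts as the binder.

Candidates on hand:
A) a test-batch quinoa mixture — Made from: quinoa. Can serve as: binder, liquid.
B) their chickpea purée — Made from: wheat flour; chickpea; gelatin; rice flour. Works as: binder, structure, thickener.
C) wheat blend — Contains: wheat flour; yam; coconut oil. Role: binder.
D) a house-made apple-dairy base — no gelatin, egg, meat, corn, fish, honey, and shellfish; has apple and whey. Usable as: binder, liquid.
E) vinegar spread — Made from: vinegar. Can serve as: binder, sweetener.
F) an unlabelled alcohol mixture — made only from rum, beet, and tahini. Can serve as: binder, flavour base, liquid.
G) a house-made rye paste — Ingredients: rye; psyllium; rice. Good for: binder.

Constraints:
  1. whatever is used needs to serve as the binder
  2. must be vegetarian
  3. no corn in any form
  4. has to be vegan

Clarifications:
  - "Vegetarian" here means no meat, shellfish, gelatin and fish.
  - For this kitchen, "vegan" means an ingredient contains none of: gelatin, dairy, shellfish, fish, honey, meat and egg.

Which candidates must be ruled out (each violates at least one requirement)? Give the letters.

A: only quinoa; none excluded — keep
B: has gelatin, so not vegetarian; has gelatin, so not vegan — no
C: vegan, vegetarian — OK
D: has whey, so not vegan — out
E: no corn, vegetarian — keep
F: only rum, tahini, and beet; none excluded — OK
G: vegan, vegetarian — valid

B, D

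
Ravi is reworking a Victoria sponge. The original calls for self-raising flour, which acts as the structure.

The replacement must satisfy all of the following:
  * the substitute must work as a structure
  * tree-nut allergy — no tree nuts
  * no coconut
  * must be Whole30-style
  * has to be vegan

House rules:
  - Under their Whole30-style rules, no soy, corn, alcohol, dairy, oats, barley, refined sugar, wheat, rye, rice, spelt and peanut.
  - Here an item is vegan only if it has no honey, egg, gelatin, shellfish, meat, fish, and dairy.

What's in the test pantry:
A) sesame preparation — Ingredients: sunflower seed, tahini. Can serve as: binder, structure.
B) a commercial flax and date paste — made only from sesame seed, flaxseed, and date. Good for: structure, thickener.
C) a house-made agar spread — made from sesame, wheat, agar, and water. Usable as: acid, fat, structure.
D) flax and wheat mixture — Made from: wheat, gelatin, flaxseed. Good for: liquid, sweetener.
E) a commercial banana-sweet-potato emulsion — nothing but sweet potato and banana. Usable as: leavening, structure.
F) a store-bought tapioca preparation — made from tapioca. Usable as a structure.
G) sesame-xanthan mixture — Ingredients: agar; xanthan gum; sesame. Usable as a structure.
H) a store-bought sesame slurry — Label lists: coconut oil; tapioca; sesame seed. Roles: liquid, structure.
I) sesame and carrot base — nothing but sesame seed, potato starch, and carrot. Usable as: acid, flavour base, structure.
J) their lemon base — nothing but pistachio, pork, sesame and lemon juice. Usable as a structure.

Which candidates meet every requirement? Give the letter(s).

A, B, E, F, G, I

A: vegan, no tree nuts — OK
B: only sesame seed, date and flaxseed; none excluded — keep
C: has wheat, so not Whole30-style — reject
D: not usable as a structure; has wheat, so not Whole30-style (and 1 more) — no
E: only banana and sweet potato; none excluded — valid
F: all constraints satisfied — valid
G: only sesame, xanthan gum, and agar; none excluded — keep
H: has coconut oil, so not coconut-free — reject
I: only sesame seed, carrot and potato starch; none excluded — keep
J: has pork, so not vegan; has pistachio, so not tree-nut-free — reject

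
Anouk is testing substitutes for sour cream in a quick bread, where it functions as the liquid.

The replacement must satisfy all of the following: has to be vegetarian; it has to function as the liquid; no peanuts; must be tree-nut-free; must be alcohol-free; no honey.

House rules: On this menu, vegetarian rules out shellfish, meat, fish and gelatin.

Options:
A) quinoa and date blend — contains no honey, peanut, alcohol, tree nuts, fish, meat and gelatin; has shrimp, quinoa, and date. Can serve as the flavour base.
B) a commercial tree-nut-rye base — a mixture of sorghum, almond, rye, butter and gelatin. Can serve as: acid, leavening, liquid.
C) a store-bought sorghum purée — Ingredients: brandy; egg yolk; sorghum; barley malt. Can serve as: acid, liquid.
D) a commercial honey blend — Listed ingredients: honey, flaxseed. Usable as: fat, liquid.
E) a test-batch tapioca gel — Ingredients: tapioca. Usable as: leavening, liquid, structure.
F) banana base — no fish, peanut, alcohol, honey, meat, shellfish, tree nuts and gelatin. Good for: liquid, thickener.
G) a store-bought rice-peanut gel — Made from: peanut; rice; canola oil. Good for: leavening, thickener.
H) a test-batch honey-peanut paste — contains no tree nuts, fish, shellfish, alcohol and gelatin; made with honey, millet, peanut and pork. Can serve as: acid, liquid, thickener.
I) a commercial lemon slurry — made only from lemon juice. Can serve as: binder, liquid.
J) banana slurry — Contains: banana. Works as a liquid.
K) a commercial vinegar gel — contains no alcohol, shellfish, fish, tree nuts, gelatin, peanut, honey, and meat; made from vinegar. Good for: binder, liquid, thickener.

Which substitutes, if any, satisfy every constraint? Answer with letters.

A: not usable as a liquid; has shrimp, so not vegetarian — no
B: has gelatin, so not vegetarian; has almond, so not tree-nut-free — no
C: has brandy, so not alcohol-free — reject
D: has honey, so not honey-free — no
E: no alcohol, no honey — OK
F: no honey, no tree nuts — OK
G: not usable as a liquid; has peanut, so not peanut-free — reject
H: has pork, so not vegetarian; has honey, so not honey-free (and 1 more) — no
I: only lemon juice; none excluded — valid
J: vegetarian, no honey — keep
K: no alcohol, no peanut — OK

E, F, I, J, K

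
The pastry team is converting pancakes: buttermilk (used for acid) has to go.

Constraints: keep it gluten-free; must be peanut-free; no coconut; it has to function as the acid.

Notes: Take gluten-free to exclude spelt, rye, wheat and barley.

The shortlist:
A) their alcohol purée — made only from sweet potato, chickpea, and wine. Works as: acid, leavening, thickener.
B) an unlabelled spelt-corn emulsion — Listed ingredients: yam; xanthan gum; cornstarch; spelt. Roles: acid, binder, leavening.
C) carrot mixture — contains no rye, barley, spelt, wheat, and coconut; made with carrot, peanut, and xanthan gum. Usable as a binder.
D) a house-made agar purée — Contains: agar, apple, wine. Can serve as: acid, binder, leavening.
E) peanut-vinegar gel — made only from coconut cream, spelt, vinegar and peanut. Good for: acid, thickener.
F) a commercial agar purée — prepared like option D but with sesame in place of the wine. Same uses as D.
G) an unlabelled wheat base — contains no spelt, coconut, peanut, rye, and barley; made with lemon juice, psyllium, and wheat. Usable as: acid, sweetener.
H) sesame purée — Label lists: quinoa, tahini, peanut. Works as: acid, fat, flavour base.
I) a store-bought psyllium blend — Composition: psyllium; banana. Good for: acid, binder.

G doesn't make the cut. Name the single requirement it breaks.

usable as an acid: satisfied
gluten-free: has wheat — fails
peanut-free: satisfied
coconut-free: satisfied

gluten-free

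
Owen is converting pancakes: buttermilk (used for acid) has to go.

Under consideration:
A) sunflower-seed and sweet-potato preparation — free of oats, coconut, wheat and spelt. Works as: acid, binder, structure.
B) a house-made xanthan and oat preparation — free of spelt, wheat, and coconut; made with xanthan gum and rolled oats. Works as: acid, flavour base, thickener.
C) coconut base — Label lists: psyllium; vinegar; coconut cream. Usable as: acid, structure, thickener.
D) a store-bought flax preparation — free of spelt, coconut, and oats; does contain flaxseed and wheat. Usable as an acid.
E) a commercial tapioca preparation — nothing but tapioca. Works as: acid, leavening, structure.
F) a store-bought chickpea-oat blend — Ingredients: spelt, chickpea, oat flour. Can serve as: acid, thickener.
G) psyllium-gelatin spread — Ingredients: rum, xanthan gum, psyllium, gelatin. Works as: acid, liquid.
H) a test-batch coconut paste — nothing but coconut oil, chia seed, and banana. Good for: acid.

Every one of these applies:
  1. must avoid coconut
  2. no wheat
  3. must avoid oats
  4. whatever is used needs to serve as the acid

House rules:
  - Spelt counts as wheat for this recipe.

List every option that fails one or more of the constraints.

B, C, D, F, H

A: no coconut, no oats — keep
B: has rolled oats, so not oat-free — no
C: has coconut cream, so not coconut-free — reject
D: has wheat, so not wheat-free — no
E: works as an acid, no coconut, no oats — keep
F: has oat flour, so not oat-free; has spelt, so not wheat-free — reject
G: no coconut, wheat-free — valid
H: has coconut oil, so not coconut-free — no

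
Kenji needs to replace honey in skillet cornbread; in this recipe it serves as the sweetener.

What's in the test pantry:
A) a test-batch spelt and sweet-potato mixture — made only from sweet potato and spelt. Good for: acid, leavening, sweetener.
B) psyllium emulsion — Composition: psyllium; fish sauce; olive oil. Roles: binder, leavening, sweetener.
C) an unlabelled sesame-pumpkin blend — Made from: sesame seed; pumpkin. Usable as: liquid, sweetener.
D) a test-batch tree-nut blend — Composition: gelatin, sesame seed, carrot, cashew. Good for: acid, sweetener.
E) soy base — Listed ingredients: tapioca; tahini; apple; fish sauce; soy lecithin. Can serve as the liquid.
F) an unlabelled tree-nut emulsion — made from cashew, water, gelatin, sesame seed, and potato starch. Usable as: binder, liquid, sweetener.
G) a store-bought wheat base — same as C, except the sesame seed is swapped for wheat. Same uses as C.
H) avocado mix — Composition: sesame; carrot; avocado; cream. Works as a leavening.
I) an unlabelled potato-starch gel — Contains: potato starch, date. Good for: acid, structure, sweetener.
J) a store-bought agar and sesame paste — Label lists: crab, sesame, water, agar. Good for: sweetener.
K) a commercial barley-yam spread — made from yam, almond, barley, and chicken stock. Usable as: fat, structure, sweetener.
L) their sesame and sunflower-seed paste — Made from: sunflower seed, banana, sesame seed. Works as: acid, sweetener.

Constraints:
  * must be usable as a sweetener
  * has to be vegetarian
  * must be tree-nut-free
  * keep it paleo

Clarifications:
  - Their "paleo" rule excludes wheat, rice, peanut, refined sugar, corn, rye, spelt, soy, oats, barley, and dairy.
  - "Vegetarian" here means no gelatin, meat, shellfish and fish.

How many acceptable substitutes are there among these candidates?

A: has spelt, so not paleo — reject
B: has fish sauce, so not vegetarian — reject
C: only sesame seed and pumpkin; none excluded — OK
D: has gelatin, so not vegetarian; has cashew, so not tree-nut-free — out
E: not usable as a sweetener; has soy lecithin, so not paleo (and 1 more) — no
F: has gelatin, so not vegetarian; has cashew, so not tree-nut-free — no
G: has wheat, so not paleo — out
H: not usable as a sweetener; has cream, so not paleo — no
I: every rule checks out — OK
J: has crab, so not vegetarian — no
K: has barley, so not paleo; has chicken stock, so not vegetarian (and 1 more) — out
L: nothing on the exclusion list — valid

3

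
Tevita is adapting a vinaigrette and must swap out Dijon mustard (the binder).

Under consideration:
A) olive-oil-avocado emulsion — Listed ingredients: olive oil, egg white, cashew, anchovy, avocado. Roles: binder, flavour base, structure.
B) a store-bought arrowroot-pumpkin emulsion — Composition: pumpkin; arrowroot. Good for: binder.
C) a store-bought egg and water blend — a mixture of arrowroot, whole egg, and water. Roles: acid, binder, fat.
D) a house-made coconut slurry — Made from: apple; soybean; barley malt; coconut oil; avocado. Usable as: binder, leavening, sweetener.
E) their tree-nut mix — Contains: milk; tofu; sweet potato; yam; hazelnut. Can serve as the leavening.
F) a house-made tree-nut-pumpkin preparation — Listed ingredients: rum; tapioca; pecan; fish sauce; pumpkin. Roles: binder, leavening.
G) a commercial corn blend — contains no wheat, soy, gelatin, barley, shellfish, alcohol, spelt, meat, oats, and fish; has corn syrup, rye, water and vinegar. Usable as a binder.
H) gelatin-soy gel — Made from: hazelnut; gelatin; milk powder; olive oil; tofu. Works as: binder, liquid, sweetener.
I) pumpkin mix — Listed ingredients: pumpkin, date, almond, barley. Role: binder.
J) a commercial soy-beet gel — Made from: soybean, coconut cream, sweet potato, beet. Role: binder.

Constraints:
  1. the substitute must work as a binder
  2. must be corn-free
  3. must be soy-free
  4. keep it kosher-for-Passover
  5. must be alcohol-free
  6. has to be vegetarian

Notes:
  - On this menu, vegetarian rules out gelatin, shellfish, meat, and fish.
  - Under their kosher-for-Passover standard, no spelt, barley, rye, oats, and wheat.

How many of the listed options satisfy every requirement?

A: has anchovy, so not vegetarian — out
B: only pumpkin and arrowroot; none excluded — OK
C: nothing on the exclusion list — keep
D: has barley malt, so not kosher-for-Passover; has soybean, so not soy-free — no
E: not usable as a binder; has tofu, so not soy-free — reject
F: has fish sauce, so not vegetarian; has rum, so not alcohol-free — no
G: has rye, so not kosher-for-Passover; has corn syrup, so not corn-free — no
H: has gelatin, so not vegetarian; has tofu, so not soy-free — out
I: has barley, so not kosher-for-Passover — no
J: has soybean, so not soy-free — out

2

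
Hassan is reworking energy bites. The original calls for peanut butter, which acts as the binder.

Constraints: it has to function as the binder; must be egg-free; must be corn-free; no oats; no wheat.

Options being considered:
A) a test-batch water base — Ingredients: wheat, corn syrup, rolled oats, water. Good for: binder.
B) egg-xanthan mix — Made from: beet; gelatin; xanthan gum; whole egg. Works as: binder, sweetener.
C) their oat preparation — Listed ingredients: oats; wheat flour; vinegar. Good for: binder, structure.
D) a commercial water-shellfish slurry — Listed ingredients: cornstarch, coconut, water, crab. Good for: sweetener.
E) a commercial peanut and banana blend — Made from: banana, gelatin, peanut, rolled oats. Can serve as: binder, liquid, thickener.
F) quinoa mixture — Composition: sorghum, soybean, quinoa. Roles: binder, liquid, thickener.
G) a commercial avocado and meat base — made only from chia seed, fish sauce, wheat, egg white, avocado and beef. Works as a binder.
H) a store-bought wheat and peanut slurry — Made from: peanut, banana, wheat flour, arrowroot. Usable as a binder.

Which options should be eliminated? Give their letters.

A: has rolled oats, so not oat-free; has wheat, so not wheat-free (and 1 more) — out
B: has whole egg, so not egg-free — reject
C: has oats, so not oat-free; has wheat flour, so not wheat-free — out
D: not usable as a binder; has cornstarch, so not corn-free — no
E: has rolled oats, so not oat-free — out
F: all constraints satisfied — valid
G: has egg white, so not egg-free; has wheat, so not wheat-free — reject
H: has wheat flour, so not wheat-free — reject

A, B, C, D, E, G, H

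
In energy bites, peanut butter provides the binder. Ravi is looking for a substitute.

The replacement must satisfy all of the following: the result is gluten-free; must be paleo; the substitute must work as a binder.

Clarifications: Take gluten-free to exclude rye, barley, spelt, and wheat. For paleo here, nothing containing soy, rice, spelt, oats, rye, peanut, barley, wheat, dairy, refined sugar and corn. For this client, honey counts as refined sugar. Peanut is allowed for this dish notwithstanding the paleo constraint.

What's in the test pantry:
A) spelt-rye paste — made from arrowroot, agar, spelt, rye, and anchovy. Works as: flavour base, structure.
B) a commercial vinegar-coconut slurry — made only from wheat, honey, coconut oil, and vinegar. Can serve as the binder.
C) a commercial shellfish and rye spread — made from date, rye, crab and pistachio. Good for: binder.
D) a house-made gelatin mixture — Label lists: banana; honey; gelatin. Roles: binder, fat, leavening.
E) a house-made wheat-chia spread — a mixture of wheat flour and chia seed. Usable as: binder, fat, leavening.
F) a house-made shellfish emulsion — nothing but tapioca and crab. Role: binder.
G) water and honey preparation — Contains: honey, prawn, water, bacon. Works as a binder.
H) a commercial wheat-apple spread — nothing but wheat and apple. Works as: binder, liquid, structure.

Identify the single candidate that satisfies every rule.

A: not usable as a binder; has rye, so not gluten-free (and 1 more) — no
B: has wheat, so not gluten-free; has honey, so not paleo — no
C: has rye, so not gluten-free; has rye, so not paleo — out
D: has honey, so not paleo — no
E: has wheat flour, so not gluten-free; has wheat flour, so not paleo — reject
F: only crab and tapioca; none excluded — OK
G: has honey, so not paleo — reject
H: has wheat, so not gluten-free; has wheat, so not paleo — reject

F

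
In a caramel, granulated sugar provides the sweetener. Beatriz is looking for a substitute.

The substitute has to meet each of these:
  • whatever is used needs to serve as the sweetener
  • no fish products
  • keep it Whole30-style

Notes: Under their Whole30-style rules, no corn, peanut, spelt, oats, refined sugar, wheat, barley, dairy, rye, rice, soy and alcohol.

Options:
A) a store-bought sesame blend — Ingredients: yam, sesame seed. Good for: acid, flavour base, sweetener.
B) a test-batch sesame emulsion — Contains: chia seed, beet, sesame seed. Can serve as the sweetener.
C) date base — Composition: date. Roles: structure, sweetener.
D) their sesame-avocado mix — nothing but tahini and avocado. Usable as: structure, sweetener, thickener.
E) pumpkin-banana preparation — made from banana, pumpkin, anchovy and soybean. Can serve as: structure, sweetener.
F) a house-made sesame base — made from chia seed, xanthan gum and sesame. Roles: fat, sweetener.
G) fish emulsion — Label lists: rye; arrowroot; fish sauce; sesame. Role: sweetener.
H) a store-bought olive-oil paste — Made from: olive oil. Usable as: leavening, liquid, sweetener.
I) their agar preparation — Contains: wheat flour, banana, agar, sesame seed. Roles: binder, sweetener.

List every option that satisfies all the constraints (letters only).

A: all constraints satisfied — OK
B: no fish, Whole30-style — OK
C: only date; none excluded — OK
D: nothing on the exclusion list — keep
E: has soybean, so not Whole30-style; has anchovy, so not fish-free — reject
F: only sesame, xanthan gum, and chia seed; none excluded — OK
G: has rye, so not Whole30-style; has fish sauce, so not fish-free — no
H: all constraints satisfied — OK
I: has wheat flour, so not Whole30-style — no

A, B, C, D, F, H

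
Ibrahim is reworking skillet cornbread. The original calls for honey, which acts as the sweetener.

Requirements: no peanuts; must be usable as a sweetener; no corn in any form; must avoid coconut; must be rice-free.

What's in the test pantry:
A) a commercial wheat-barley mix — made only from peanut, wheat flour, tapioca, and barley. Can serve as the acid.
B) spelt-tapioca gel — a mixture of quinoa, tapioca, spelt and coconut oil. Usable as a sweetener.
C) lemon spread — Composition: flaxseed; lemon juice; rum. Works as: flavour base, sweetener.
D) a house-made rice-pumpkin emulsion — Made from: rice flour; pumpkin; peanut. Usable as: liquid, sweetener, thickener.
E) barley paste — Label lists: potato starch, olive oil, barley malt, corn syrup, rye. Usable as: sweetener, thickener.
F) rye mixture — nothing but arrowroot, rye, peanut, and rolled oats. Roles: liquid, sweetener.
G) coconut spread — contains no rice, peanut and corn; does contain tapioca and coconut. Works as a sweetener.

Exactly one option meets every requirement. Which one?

A: not usable as a sweetener; has peanut, so not peanut-free — out
B: has coconut oil, so not coconut-free — out
C: only rum, lemon juice and flaxseed; none excluded — keep
D: has peanut, so not peanut-free; has rice flour, so not rice-free — reject
E: has corn syrup, so not corn-free — reject
F: has peanut, so not peanut-free — reject
G: has coconut, so not coconut-free — reject

C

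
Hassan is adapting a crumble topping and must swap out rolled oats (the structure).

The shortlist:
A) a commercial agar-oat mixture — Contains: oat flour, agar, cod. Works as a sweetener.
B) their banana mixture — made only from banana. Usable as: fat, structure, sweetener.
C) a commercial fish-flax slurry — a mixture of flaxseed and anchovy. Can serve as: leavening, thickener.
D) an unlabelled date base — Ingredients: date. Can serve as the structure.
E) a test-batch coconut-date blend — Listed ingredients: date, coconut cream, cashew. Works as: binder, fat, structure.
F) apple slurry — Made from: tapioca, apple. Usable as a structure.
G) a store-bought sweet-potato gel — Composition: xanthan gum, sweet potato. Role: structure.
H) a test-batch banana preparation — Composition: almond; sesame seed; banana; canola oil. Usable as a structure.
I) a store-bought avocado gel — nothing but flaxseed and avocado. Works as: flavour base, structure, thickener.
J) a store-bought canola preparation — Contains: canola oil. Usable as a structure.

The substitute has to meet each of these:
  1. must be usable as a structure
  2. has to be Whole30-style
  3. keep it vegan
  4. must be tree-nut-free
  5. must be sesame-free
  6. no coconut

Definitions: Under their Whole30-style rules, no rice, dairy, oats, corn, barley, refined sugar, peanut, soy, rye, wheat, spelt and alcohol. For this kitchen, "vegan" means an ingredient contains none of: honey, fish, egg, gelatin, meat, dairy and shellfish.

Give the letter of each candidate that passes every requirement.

A: not usable as a structure; has oat flour, so not Whole30-style (and 1 more) — out
B: works as a structure, no tree nuts, vegan — OK
C: not usable as a structure; has anchovy, so not vegan — reject
D: no tree nuts, no sesame — valid
E: has coconut cream, so not coconut-free; has cashew, so not tree-nut-free — out
F: only tapioca and apple; none excluded — keep
G: only xanthan gum and sweet potato; none excluded — keep
H: has sesame seed, so not sesame-free; has almond, so not tree-nut-free — no
I: works as a structure, no tree nuts, no sesame — keep
J: all constraints satisfied — keep

B, D, F, G, I, J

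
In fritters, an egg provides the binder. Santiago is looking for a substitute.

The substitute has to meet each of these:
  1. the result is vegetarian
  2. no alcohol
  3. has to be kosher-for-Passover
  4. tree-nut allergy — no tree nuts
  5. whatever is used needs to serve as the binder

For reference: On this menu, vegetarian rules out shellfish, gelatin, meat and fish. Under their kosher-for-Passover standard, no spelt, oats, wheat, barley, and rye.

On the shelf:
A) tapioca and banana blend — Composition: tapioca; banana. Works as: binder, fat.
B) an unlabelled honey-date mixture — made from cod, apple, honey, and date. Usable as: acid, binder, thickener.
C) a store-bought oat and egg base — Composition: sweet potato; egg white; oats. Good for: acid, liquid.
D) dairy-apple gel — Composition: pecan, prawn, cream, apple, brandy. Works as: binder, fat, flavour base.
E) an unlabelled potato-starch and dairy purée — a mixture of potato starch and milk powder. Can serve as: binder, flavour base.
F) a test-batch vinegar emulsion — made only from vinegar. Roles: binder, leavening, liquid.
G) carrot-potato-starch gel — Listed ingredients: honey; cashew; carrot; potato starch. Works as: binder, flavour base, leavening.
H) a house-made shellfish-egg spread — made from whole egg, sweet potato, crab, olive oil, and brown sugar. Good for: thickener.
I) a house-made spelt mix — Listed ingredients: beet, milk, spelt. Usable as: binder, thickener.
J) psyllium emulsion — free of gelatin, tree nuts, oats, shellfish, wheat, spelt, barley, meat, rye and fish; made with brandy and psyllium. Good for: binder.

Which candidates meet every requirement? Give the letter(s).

A: all constraints satisfied — valid
B: has cod, so not vegetarian — no
C: not usable as a binder; has oats, so not kosher-for-Passover — no
D: has prawn, so not vegetarian; has brandy, so not alcohol-free (and 1 more) — no
E: all constraints satisfied — keep
F: kosher-for-Passover, vegetarian — valid
G: has cashew, so not tree-nut-free — reject
H: not usable as a binder; has crab, so not vegetarian — out
I: has spelt, so not kosher-for-Passover — out
J: has brandy, so not alcohol-free — out

A, E, F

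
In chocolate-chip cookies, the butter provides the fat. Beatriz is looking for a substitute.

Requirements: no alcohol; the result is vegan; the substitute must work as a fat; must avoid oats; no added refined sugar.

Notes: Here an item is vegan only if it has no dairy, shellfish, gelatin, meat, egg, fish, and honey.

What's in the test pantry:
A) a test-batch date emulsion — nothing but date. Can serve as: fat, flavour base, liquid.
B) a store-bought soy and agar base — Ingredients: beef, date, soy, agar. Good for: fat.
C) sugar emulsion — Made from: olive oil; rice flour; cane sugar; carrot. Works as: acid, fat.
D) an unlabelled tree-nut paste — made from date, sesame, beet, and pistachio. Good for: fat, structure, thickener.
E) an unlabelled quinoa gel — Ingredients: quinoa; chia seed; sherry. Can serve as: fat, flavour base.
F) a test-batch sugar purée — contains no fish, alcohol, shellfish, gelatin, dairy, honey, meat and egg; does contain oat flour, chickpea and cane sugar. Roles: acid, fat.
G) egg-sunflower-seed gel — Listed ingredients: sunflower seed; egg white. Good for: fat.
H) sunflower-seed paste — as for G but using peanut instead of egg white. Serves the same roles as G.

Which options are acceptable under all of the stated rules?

A, D, H

A: only date; none excluded — OK
B: has beef, so not vegan — no
C: has cane sugar, so not no-added-sugar — reject
D: works as a fat, no oats, vegan — keep
E: has sherry, so not alcohol-free — reject
F: has cane sugar, so not no-added-sugar; has oat flour, so not oat-free — reject
G: has egg white, so not vegan — out
H: nothing on the exclusion list — keep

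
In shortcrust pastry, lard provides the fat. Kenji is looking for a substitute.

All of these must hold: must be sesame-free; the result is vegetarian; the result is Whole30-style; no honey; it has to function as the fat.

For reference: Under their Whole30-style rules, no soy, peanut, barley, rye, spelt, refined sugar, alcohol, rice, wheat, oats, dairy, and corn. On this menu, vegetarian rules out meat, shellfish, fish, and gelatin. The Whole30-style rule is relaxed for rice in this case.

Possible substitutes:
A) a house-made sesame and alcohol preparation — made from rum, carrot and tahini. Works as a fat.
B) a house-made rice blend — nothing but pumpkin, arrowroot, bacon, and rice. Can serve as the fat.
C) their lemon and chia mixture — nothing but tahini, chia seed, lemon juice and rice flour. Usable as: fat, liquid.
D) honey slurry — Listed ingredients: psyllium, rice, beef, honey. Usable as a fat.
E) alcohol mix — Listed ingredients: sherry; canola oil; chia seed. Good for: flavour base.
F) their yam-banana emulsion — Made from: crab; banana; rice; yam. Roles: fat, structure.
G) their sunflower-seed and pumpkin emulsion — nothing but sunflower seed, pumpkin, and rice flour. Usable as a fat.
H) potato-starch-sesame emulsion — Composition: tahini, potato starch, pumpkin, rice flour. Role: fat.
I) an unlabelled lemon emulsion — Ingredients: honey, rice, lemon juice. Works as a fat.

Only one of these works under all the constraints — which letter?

G

A: has rum, so not Whole30-style; has tahini, so not sesame-free — no
B: has bacon, so not vegetarian — no
C: has tahini, so not sesame-free — out
D: has beef, so not vegetarian; has honey, so not honey-free — no
E: not usable as a fat; has sherry, so not Whole30-style — reject
F: has crab, so not vegetarian — no
G: rice is permitted under the Whole30-style carve-out; nothing else excluded — valid
H: has tahini, so not sesame-free — out
I: has honey, so not honey-free — no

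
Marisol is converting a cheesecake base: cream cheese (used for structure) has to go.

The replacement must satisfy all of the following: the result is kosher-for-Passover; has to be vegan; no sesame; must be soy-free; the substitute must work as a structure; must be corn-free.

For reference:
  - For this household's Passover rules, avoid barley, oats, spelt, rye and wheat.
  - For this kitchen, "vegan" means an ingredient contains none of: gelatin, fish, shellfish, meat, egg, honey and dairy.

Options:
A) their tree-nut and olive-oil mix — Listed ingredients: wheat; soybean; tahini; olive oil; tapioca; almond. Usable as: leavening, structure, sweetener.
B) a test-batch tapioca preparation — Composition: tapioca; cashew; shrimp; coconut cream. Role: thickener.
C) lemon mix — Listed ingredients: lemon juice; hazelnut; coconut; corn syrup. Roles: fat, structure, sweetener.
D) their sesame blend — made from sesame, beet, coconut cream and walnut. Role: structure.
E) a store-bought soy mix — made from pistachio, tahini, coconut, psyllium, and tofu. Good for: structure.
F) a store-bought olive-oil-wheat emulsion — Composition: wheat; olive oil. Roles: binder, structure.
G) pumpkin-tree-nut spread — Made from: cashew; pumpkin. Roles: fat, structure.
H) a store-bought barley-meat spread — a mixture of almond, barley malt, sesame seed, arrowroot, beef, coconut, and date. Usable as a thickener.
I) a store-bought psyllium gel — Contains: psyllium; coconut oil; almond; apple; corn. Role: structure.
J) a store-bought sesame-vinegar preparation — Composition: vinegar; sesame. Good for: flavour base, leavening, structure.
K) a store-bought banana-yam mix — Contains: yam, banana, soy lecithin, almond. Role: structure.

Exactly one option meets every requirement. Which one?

G

A: has wheat, so not kosher-for-Passover; has tahini, so not sesame-free (and 1 more) — out
B: not usable as a structure; has shrimp, so not vegan — no
C: has corn syrup, so not corn-free — out
D: has sesame, so not sesame-free — no
E: has tahini, so not sesame-free; has tofu, so not soy-free — reject
F: has wheat, so not kosher-for-Passover — no
G: all constraints satisfied — keep
H: not usable as a structure; has barley malt, so not kosher-for-Passover (and 2 more) — out
I: has corn, so not corn-free — no
J: has sesame, so not sesame-free — reject
K: has soy lecithin, so not soy-free — out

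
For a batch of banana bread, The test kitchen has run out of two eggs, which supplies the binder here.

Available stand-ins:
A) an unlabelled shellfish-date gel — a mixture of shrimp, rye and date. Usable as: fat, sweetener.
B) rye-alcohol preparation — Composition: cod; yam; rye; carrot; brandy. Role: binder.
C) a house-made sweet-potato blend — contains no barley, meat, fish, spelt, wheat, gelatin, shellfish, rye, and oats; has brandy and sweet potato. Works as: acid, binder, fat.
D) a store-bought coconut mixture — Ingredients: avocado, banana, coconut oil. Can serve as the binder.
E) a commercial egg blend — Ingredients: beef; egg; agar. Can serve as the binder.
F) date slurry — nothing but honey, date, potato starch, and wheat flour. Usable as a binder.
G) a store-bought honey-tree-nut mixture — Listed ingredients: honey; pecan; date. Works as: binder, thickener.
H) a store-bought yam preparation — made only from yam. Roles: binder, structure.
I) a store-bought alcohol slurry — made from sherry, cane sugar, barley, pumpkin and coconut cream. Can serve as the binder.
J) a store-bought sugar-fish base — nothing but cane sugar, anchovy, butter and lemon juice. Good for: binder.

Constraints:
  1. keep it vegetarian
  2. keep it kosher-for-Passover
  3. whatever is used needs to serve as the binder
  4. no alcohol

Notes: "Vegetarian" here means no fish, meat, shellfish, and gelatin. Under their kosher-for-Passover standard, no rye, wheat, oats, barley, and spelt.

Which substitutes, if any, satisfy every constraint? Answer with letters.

A: not usable as a binder; has shrimp, so not vegetarian (and 1 more) — no
B: has cod, so not vegetarian; has rye, so not kosher-for-Passover (and 1 more) — out
C: has brandy, so not alcohol-free — no
D: no alcohol, kosher-for-Passover — OK
E: has beef, so not vegetarian — out
F: has wheat flour, so not kosher-for-Passover — no
G: works as a binder, no alcohol, kosher-for-Passover — valid
H: vegetarian, kosher-for-Passover — keep
I: has barley, so not kosher-for-Passover; has sherry, so not alcohol-free — out
J: has anchovy, so not vegetarian — out

D, G, H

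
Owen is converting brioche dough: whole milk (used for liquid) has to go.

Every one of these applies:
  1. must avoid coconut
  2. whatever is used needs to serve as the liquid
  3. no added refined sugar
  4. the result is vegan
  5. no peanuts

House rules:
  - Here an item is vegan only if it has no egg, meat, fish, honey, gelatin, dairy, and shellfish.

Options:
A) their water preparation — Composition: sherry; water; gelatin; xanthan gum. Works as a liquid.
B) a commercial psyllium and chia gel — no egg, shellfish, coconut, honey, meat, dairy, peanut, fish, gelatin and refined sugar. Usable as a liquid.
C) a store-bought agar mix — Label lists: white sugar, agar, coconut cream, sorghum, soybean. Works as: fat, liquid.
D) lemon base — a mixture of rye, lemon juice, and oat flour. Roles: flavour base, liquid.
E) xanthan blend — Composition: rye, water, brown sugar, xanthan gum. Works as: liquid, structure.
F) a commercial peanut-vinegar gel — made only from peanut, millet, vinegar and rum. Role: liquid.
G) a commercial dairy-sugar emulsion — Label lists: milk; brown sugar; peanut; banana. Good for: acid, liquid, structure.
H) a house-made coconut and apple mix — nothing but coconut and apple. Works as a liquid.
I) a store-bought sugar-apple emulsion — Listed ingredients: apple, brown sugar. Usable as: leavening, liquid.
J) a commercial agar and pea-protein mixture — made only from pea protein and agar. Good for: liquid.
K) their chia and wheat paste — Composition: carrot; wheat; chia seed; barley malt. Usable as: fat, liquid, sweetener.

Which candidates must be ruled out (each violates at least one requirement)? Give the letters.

A, C, E, F, G, H, I

A: has gelatin, so not vegan — reject
B: works as a liquid, no coconut, no peanut — OK
C: has coconut cream, so not coconut-free; has white sugar, so not no-added-sugar — reject
D: only oat flour, rye and lemon juice; none excluded — keep
E: has brown sugar, so not no-added-sugar — no
F: has peanut, so not peanut-free — reject
G: has milk, so not vegan; has brown sugar, so not no-added-sugar (and 1 more) — reject
H: has coconut, so not coconut-free — no
I: has brown sugar, so not no-added-sugar — out
J: works as a liquid, vegan, no coconut — keep
K: no coconut, no refined sugar — OK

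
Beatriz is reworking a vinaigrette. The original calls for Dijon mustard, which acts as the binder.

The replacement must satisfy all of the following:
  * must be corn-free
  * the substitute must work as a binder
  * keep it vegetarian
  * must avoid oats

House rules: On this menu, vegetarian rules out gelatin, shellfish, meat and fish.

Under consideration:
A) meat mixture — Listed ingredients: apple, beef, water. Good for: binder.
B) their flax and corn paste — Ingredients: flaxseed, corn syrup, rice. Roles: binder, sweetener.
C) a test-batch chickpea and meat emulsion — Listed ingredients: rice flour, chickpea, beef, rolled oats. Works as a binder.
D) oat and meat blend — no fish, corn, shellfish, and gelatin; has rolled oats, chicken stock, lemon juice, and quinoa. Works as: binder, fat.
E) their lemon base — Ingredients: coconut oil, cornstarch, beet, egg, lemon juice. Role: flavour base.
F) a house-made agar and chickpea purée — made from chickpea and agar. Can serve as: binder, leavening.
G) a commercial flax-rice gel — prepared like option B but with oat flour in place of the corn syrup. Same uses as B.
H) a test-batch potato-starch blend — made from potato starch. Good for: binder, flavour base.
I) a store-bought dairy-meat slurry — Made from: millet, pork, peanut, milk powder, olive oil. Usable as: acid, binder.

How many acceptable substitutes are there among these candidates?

2

A: has beef, so not vegetarian — reject
B: has corn syrup, so not corn-free — reject
C: has beef, so not vegetarian; has rolled oats, so not oat-free — no
D: has chicken stock, so not vegetarian; has rolled oats, so not oat-free — reject
E: not usable as a binder; has cornstarch, so not corn-free — out
F: vegetarian, no oats — valid
G: has oat flour, so not oat-free — reject
H: only potato starch; none excluded — keep
I: has pork, so not vegetarian — out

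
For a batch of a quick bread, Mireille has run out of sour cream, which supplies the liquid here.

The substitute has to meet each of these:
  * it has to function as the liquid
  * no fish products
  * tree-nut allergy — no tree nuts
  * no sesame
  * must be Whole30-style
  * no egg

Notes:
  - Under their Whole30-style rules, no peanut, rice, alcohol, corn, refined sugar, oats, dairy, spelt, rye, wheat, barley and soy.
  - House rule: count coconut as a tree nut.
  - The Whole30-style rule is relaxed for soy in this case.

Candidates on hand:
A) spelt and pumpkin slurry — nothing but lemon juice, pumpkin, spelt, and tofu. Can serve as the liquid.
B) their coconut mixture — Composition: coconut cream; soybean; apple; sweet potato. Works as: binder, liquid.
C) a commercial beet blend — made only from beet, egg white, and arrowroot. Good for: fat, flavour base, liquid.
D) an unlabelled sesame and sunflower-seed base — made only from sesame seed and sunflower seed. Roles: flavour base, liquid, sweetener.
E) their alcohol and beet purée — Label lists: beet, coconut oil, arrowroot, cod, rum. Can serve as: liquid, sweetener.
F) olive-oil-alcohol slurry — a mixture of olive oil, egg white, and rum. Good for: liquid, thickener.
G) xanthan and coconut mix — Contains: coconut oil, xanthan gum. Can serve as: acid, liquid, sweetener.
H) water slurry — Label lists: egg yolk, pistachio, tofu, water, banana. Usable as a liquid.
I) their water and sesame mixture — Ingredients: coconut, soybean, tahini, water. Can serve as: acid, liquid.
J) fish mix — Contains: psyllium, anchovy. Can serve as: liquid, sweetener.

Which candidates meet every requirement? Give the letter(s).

none

A: has spelt, so not Whole30-style — reject
B: has coconut cream, so not tree-nut-free — out
C: has egg white, so not egg-free — no
D: has sesame seed, so not sesame-free — no
E: has rum, so not Whole30-style; has coconut oil, so not tree-nut-free (and 1 more) — reject
F: has rum, so not Whole30-style; has egg white, so not egg-free — no
G: has coconut oil, so not tree-nut-free — reject
H: has pistachio, so not tree-nut-free; has egg yolk, so not egg-free — no
I: has coconut, so not tree-nut-free; has tahini, so not sesame-free — out
J: has anchovy, so not fish-free — out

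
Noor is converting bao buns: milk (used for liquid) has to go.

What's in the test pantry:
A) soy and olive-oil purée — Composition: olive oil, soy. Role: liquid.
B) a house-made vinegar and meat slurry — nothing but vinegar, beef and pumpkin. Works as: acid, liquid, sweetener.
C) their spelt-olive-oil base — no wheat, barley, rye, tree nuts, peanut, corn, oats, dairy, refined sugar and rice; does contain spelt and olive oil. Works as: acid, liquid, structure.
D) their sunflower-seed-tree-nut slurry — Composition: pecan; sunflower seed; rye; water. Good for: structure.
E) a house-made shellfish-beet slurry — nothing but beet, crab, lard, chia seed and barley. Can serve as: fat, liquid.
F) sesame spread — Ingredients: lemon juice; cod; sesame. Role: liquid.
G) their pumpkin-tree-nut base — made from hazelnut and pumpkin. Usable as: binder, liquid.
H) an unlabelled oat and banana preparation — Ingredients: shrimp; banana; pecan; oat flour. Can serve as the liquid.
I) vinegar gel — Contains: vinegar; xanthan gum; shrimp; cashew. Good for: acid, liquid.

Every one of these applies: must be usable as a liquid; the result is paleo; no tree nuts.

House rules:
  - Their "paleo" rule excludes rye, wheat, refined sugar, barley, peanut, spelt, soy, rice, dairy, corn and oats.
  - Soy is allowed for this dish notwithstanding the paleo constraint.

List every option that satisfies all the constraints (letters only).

A: soy is permitted under the paleo carve-out; nothing else excluded — valid
B: paleo, no tree nuts — valid
C: has spelt, so not paleo — out
D: not usable as a liquid; has rye, so not paleo (and 1 more) — no
E: has barley, so not paleo — reject
F: only cod, sesame, and lemon juice; none excluded — keep
G: has hazelnut, so not tree-nut-free — reject
H: has oat flour, so not paleo; has pecan, so not tree-nut-free — reject
I: has cashew, so not tree-nut-free — reject

A, B, F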